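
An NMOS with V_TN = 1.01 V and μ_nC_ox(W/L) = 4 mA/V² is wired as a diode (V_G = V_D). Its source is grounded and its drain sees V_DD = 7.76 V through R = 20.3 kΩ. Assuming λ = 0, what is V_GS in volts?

V_GS = 1.41 V

With gate tied to drain, V_GS = V_DS ≥ V_GS − V_TN, so the device is in saturation.
KCL at the drain: ½ k_n (V_GS − V_TN)² = (V_DD − V_GS)/R.
Let x = V_GS − 1.01. Then 40.6 x² + x − 6.75 = 0, giving x = 0.396 V (positive root), so V_GS = 1.41 V.
I_D = (V_DD − V_GS)/R = (7.76 − 1.41) / 20.3 = 0.313 mA.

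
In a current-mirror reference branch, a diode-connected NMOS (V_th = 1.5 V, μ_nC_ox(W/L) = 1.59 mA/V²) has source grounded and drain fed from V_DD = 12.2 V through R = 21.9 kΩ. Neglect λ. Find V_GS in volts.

V_GS = 2.26 V

With gate tied to drain, V_GS = V_DS ≥ V_GS − V_th, so the device is in saturation.
KCL at the drain: ½ k_n (V_GS − V_th)² = (V_DD − V_GS)/R.
Let x = V_GS − 1.5. Then 17.4 x² + x − 10.7 = 0, giving x = 0.756 V (positive root), so V_GS = 2.26 V.
I_D = (V_DD − V_GS)/R = (12.2 − 2.26) / 21.9 = 0.454 mA.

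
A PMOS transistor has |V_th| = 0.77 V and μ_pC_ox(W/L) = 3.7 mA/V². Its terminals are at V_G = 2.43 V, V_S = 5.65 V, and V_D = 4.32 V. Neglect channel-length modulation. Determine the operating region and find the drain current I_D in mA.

V_SG = V_S − V_G = 5.65 − 2.43 = 3.22 V; V_SD = V_S − V_D = 5.65 − 4.32 = 1.33 V.
V_ov = V_SG − |V_th| = 3.22 − 0.77 = 2.45 V.
Since V_SD = 1.33 V < V_ov = 2.45 V, the device is in the triode region.
I_D = k_p [V_ov · V_SD − ½ V_SD²] = 3.7 × [2.45 × 1.33 − 0.5 × 1.33²] = 8.78 mA.

Triode; I_D = 8.78 mA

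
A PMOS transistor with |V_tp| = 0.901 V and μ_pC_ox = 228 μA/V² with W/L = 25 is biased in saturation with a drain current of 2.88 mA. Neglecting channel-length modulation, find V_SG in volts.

V_SG = 1.91 V

k_p = μ_pC_ox · (W/L) = 5.7 mA/V².
In saturation I_D = ½ k_p (V_SG − |V_tp|)², so V_SG − |V_tp| = √(2 I_D / k_p) = √(2 × 2.88 / 5.7) = 1.01 V.
V_SG = 0.901 + 1.01 = 1.91 V.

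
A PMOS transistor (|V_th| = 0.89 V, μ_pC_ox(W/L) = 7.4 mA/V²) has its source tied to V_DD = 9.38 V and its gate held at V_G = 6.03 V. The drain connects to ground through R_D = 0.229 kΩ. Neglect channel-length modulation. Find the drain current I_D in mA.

V_SG = V_DD − V_G = 9.38 − 6.03 = 3.35 V, so V_ov = 3.35 − 0.89 = 2.46 V.
Assume saturation: I_D = ½ k_p V_ov² = 0.5 × 7.4 × 2.46² = 22.4 mA, giving V_SD = V_DD − I_D R_D = 9.38 − 22.4 × 0.229 = 4.25 V.
V_SD = 4.25 V ≥ V_ov = 2.46 V, confirming saturation.

I_D = 22.4 mA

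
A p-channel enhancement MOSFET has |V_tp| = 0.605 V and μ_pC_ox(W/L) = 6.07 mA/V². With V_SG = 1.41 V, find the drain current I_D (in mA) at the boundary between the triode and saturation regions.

I_D = 1.97 mA

At the boundary V_SD = V_ov = V_SG − |V_tp| = 1.41 − 0.605 = 0.805 V.
I_D = ½ k_p V_ov² = 0.5 × 6.07 × 0.805² = 1.97 mA.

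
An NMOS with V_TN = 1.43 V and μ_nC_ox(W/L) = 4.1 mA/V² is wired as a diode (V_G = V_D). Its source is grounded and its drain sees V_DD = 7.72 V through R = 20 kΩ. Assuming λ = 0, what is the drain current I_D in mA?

With gate tied to drain, V_GS = V_DS ≥ V_GS − V_TN, so the device is in saturation.
KCL at the drain: ½ k_n (V_GS − V_TN)² = (V_DD − V_GS)/R.
Let x = V_GS − 1.43. Then 41 x² + x − 6.29 = 0, giving x = 0.38 V (positive root), so V_GS = 1.81 V.
I_D = (V_DD − V_GS)/R = (7.72 − 1.81) / 20 = 0.296 mA.

I_D = 0.296 mA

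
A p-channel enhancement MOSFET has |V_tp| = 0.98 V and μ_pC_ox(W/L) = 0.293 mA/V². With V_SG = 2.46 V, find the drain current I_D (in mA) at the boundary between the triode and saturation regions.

At the boundary V_SD = V_ov = V_SG − |V_tp| = 2.46 − 0.98 = 1.48 V.
I_D = ½ k_p V_ov² = 0.5 × 0.293 × 1.48² = 0.321 mA.

I_D = 0.321 mA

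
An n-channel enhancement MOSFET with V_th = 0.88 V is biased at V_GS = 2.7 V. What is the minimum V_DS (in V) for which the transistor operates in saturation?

V_DS,sat = 1.82 V

The boundary between triode and saturation is V_DS = V_GS − V_th = V_ov.
V_ov = 2.7 − 0.88 = 1.82 V.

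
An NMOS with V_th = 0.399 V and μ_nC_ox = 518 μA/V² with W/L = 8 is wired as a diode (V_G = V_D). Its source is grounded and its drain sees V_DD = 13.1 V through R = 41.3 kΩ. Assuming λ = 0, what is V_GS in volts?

With gate tied to drain, V_GS = V_DS ≥ V_GS − V_th, so the device is in saturation.
k_n = μ_nC_ox · (W/L) = 4.144 mA/V².
KCL at the drain: ½ k_n (V_GS − V_th)² = (V_DD − V_GS)/R.
Let x = V_GS − 0.399. Then 85.6 x² + x − 12.7 = 0, giving x = 0.379 V (positive root), so V_GS = 0.778 V.
I_D = (V_DD − V_GS)/R = (13.1 − 0.778) / 41.3 = 0.298 mA.

V_GS = 0.778 V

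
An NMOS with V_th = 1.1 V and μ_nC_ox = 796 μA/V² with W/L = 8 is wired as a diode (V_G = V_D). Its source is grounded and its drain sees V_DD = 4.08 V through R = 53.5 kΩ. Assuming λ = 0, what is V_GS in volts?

With gate tied to drain, V_GS = V_DS ≥ V_GS − V_th, so the device is in saturation.
k_n = μ_nC_ox · (W/L) = 6.368 mA/V².
KCL at the drain: ½ k_n (V_GS − V_th)² = (V_DD − V_GS)/R.
Let x = V_GS − 1.1. Then 170 x² + x − 2.98 = 0, giving x = 0.129 V (positive root), so V_GS = 1.23 V.
I_D = (V_DD − V_GS)/R = (4.08 − 1.23) / 53.5 = 0.0533 mA.

V_GS = 1.23 V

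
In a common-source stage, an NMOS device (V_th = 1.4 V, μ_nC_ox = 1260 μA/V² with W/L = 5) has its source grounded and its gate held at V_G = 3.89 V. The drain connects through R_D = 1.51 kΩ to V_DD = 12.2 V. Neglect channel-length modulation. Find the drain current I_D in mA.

I_D = 7.71 mA

V_GS = V_G = 3.89 V, so V_ov = 3.89 − 1.4 = 2.49 V.
k_n = μ_nC_ox · (W/L) = 6.3 mA/V².
Assume saturation: I_D = ½ k_n V_ov² = 0.5 × 6.3 × 2.49² = 19.5 mA, giving V_DS = V_DD − I_D R_D = 12.2 − 19.5 × 1.51 = -17.3 V.
But -17.3 V < V_ov = 2.49 V, so the device is actually in triode.
In triode I_D = k_n[V_ov V_DS − ½ V_DS²] and I_D = (V_DD − V_DS)/R_D. Equating: 4.76 V_DS² − 24.69 V_DS + 12.2 = 0, giving V_DS = 0.553 V (the root below V_ov).
I_D = (12.2 − 0.553) / 1.51 = 7.71 mA.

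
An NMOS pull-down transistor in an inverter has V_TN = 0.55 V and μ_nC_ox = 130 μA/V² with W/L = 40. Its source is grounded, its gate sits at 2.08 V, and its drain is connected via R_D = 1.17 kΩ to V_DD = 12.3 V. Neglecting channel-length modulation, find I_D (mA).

I_D = 6.09 mA

V_GS = V_G = 2.08 V, so V_ov = 2.08 − 0.55 = 1.53 V.
k_n = μ_nC_ox · (W/L) = 5.2 mA/V².
Assume saturation: I_D = ½ k_n V_ov² = 0.5 × 5.2 × 1.53² = 6.09 mA, giving V_DS = V_DD − I_D R_D = 12.3 − 6.09 × 1.17 = 5.18 V.
V_DS = 5.18 V ≥ V_ov = 1.53 V, confirming saturation.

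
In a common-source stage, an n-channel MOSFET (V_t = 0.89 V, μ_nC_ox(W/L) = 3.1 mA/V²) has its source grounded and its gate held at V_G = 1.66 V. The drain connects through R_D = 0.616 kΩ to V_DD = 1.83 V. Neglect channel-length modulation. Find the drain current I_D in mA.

V_GS = V_G = 1.66 V, so V_ov = 1.66 − 0.89 = 0.77 V.
Assume saturation: I_D = ½ k_n V_ov² = 0.5 × 3.1 × 0.77² = 0.919 mA, giving V_DS = V_DD − I_D R_D = 1.83 − 0.919 × 0.616 = 1.26 V.
V_DS = 1.26 V ≥ V_ov = 0.77 V, confirming saturation.

I_D = 0.919 mA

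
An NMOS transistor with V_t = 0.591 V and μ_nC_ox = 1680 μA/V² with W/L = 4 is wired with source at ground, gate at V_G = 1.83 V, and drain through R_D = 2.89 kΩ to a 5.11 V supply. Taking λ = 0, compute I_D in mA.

I_D = 1.69 mA

V_GS = V_G = 1.83 V, so V_ov = 1.83 − 0.591 = 1.24 V.
k_n = μ_nC_ox · (W/L) = 6.72 mA/V².
Assume saturation: I_D = ½ k_n V_ov² = 0.5 × 6.72 × 1.24² = 5.16 mA, giving V_DS = V_DD − I_D R_D = 5.11 − 5.16 × 2.89 = -9.8 V.
But -9.8 V < V_ov = 1.24 V, so the device is actually in triode.
In triode I_D = k_n[V_ov V_DS − ½ V_DS²] and I_D = (V_DD − V_DS)/R_D. Equating: 9.71 V_DS² − 25.06 V_DS + 5.11 = 0, giving V_DS = 0.223 V (the root below V_ov).
I_D = (5.11 − 0.223) / 2.89 = 1.69 mA.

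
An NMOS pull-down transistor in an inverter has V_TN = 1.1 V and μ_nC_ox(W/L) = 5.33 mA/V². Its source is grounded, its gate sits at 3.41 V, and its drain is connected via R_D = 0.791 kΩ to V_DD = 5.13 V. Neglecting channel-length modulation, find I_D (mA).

I_D = 5.81 mA

V_GS = V_G = 3.41 V, so V_ov = 3.41 − 1.1 = 2.31 V.
Assume saturation: I_D = ½ k_n V_ov² = 0.5 × 5.33 × 2.31² = 14.2 mA, giving V_DS = V_DD − I_D R_D = 5.13 − 14.2 × 0.791 = -6.12 V.
But -6.12 V < V_ov = 2.31 V, so the device is actually in triode.
In triode I_D = k_n[V_ov V_DS − ½ V_DS²] and I_D = (V_DD − V_DS)/R_D. Equating: 2.11 V_DS² − 10.74 V_DS + 5.13 = 0, giving V_DS = 0.534 V (the root below V_ov).
I_D = (5.13 − 0.534) / 0.791 = 5.81 mA.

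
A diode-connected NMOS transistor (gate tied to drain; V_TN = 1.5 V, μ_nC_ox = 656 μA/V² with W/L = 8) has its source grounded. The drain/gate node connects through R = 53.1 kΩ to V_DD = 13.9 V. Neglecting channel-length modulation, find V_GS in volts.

V_GS = 1.79 V

With gate tied to drain, V_GS = V_DS ≥ V_GS − V_TN, so the device is in saturation.
k_n = μ_nC_ox · (W/L) = 5.248 mA/V².
KCL at the drain: ½ k_n (V_GS − V_TN)² = (V_DD − V_GS)/R.
Let x = V_GS − 1.5. Then 139 x² + x − 12.4 = 0, giving x = 0.295 V (positive root), so V_GS = 1.79 V.
I_D = (V_DD − V_GS)/R = (13.9 − 1.79) / 53.1 = 0.228 mA.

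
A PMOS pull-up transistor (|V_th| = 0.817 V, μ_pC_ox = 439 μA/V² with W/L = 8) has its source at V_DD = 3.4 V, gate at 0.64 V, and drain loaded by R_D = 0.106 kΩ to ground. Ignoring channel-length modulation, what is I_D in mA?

V_SG = V_DD − V_G = 3.4 − 0.64 = 2.76 V, so V_ov = 2.76 − 0.817 = 1.94 V.
k_p = μ_pC_ox · (W/L) = 3.512 mA/V².
Assume saturation: I_D = ½ k_p V_ov² = 0.5 × 3.512 × 1.94² = 6.63 mA, giving V_SD = V_DD − I_D R_D = 3.4 − 6.63 × 0.106 = 2.7 V.
V_SD = 2.7 V ≥ V_ov = 1.94 V, confirming saturation.

I_D = 6.63 mA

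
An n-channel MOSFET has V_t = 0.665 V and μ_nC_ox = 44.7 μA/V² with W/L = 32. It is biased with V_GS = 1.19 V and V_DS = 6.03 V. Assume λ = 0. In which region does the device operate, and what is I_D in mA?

k_n = μ_nC_ox · (W/L) = 1.43 mA/V².
V_ov = V_GS − V_t = 1.19 − 0.665 = 0.525 V.
Since V_DS = 6.03 V ≥ V_ov = 0.525 V, the device is in saturation.
I_D = ½ k_n V_ov² = 0.5 × 1.43 × 0.525² = 0.197 mA.

Saturation; I_D = 0.197 mA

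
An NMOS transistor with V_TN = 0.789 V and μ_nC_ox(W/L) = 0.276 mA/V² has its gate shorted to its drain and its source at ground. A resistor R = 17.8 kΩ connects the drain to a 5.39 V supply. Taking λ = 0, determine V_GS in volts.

With gate tied to drain, V_GS = V_DS ≥ V_GS − V_TN, so the device is in saturation.
KCL at the drain: ½ k_n (V_GS − V_TN)² = (V_DD − V_GS)/R.
Let x = V_GS − 0.789. Then 2.46 x² + x − 4.601 = 0, giving x = 1.18 V (positive root), so V_GS = 1.97 V.
I_D = (V_DD − V_GS)/R = (5.39 − 1.97) / 17.8 = 0.192 mA.

V_GS = 1.97 V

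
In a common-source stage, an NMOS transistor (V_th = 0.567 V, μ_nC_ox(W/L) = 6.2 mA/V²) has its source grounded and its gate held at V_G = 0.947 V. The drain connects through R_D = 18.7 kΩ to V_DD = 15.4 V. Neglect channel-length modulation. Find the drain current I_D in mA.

V_GS = V_G = 0.947 V, so V_ov = 0.947 − 0.567 = 0.38 V.
Assume saturation: I_D = ½ k_n V_ov² = 0.5 × 6.2 × 0.38² = 0.448 mA, giving V_DS = V_DD − I_D R_D = 15.4 − 0.448 × 18.7 = 7.03 V.
V_DS = 7.03 V ≥ V_ov = 0.38 V, confirming saturation.

I_D = 0.448 mA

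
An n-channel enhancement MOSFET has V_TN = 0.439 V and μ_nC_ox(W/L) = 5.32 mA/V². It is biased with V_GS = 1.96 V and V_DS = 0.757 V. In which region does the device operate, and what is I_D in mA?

V_ov = V_GS − V_TN = 1.96 − 0.439 = 1.52 V.
Since V_DS = 0.757 V < V_ov = 1.52 V, the device is in the triode region.
I_D = k_n [V_ov · V_DS − ½ V_DS²] = 5.32 × [1.52 × 0.757 − 0.5 × 0.757²] = 4.6 mA.

Triode; I_D = 4.60 mA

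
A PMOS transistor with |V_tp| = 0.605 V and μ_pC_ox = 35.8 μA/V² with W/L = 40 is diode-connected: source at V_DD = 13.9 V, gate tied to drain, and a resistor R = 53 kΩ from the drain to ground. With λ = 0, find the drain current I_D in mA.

With gate tied to drain, V_SG = V_SD ≥ V_SG − |V_tp|, so the device is in saturation.
k_p = μ_pC_ox · (W/L) = 1.432 mA/V².
KCL at the drain: ½ k_p (V_SG − |V_tp|)² = (V_DD − V_SG)/R.
Let x = V_SG − 0.605. Then 37.9 x² + x − 13.29 = 0, giving x = 0.579 V (positive root), so V_SG = 1.18 V.
I_D = (V_DD − V_SG)/R = (13.9 − 1.18) / 53 = 0.24 mA.

I_D = 0.240 mA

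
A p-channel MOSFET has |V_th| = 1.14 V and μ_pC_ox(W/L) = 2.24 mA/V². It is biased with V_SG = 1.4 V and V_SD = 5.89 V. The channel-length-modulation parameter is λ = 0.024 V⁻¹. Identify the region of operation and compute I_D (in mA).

V_ov = V_SG − |V_th| = 1.4 − 1.14 = 0.26 V.
Since V_SD = 5.89 V ≥ V_ov = 0.26 V, the device is in saturation.
I_D = ½ k_p V_ov² (1 + λ V_SD) = 0.5 × 2.24 × 0.26² × (1 + 0.024 × 5.89) = 0.0864 mA.

Saturation; I_D = 0.0864 mA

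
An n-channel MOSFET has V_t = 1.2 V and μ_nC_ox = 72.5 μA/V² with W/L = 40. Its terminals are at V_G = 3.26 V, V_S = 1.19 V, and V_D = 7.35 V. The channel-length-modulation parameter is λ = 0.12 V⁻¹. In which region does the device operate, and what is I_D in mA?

Saturation; I_D = 1.91 mA

V_GS = V_G − V_S = 3.26 − 1.19 = 2.07 V; V_DS = V_D − V_S = 7.35 − 1.19 = 6.16 V.
k_n = μ_nC_ox · (W/L) = 2.9 mA/V².
V_ov = V_GS − V_t = 2.07 − 1.2 = 0.87 V.
Since V_DS = 6.16 V ≥ V_ov = 0.87 V, the device is in saturation.
I_D = ½ k_n V_ov² (1 + λ V_DS) = 0.5 × 2.9 × 0.87² × (1 + 0.12 × 6.16) = 1.91 mA.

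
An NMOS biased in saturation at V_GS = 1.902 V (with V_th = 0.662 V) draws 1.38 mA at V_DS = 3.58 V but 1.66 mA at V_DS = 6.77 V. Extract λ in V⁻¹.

With V_GS fixed, I_D ∝ (1 + λ V_DS) in saturation, so I_D2/I_D1 = (1 + λ V_DS2)/(1 + λ V_DS1).
1.66/1.38 = 1.203 = (1 + 6.77 λ)/(1 + 3.58 λ).
Solving: λ (I_D1 V_DS2 − I_D2 V_DS1) = I_D2 − I_D1, so λ = (1.66 − 1.38) / (1.38 × 6.77 − 1.66 × 3.58) = 0.28 / 3.4 = 0.0824 V⁻¹.

λ = 0.0824 V⁻¹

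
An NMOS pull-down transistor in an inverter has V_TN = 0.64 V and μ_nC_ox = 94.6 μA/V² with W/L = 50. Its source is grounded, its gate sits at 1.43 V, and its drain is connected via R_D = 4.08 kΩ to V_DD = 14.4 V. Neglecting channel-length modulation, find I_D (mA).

I_D = 1.48 mA

V_GS = V_G = 1.43 V, so V_ov = 1.43 − 0.64 = 0.79 V.
k_n = μ_nC_ox · (W/L) = 4.73 mA/V².
Assume saturation: I_D = ½ k_n V_ov² = 0.5 × 4.73 × 0.79² = 1.48 mA, giving V_DS = V_DD − I_D R_D = 14.4 − 1.48 × 4.08 = 8.38 V.
V_DS = 8.38 V ≥ V_ov = 0.79 V, confirming saturation.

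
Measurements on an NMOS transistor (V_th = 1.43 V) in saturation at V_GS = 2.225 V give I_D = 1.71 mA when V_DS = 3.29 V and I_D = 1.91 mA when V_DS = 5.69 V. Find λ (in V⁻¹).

With V_GS fixed, I_D ∝ (1 + λ V_DS) in saturation, so I_D2/I_D1 = (1 + λ V_DS2)/(1 + λ V_DS1).
1.91/1.71 = 1.117 = (1 + 5.69 λ)/(1 + 3.29 λ).
Solving: λ (I_D1 V_DS2 − I_D2 V_DS1) = I_D2 − I_D1, so λ = (1.91 − 1.71) / (1.71 × 5.69 − 1.91 × 3.29) = 0.2 / 3.45 = 0.058 V⁻¹.

λ = 0.0580 V⁻¹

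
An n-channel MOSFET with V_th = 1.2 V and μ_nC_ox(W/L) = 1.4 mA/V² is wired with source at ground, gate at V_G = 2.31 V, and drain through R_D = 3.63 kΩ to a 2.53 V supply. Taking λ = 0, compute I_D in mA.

V_GS = V_G = 2.31 V, so V_ov = 2.31 − 1.2 = 1.11 V.
Assume saturation: I_D = ½ k_n V_ov² = 0.5 × 1.4 × 1.11² = 0.862 mA, giving V_DS = V_DD − I_D R_D = 2.53 − 0.862 × 3.63 = -0.601 V.
But -0.601 V < V_ov = 1.11 V, so the device is actually in triode.
In triode I_D = k_n[V_ov V_DS − ½ V_DS²] and I_D = (V_DD − V_DS)/R_D. Equating: 2.54 V_DS² − 6.641 V_DS + 2.53 = 0, giving V_DS = 0.463 V (the root below V_ov).
I_D = (2.53 − 0.463) / 3.63 = 0.569 mA.

I_D = 0.569 mA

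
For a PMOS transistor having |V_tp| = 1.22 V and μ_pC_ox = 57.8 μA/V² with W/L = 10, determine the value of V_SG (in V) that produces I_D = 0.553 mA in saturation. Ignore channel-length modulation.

k_p = μ_pC_ox · (W/L) = 0.578 mA/V².
In saturation I_D = ½ k_p (V_SG − |V_tp|)², so V_SG − |V_tp| = √(2 I_D / k_p) = √(2 × 0.553 / 0.578) = 1.38 V.
V_SG = 1.22 + 1.38 = 2.6 V.

V_SG = 2.60 V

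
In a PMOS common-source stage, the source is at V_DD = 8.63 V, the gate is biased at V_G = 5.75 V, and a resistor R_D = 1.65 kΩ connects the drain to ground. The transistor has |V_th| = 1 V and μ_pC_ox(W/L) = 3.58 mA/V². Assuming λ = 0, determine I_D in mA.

V_SG = V_DD − V_G = 8.63 − 5.75 = 2.88 V, so V_ov = 2.88 − 1 = 1.88 V.
Assume saturation: I_D = ½ k_p V_ov² = 0.5 × 3.58 × 1.88² = 6.33 mA, giving V_SD = V_DD − I_D R_D = 8.63 − 6.33 × 1.65 = -1.81 V.
But -1.81 V < V_ov = 1.88 V, so the device is actually in triode.
In triode I_D = k_p[V_ov V_SD − ½ V_SD²] and I_D = (V_DD − V_SD)/R_D. Equating: 2.95 V_SD² − 12.11 V_SD + 8.63 = 0, giving V_SD = 0.919 V (the root below V_ov).
I_D = (8.63 − 0.919) / 1.65 = 4.67 mA.

I_D = 4.67 mA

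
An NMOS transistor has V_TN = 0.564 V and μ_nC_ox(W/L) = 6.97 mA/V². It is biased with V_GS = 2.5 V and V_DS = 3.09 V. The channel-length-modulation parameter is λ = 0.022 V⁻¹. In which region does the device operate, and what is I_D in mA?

V_ov = V_GS − V_TN = 2.5 − 0.564 = 1.94 V.
Since V_DS = 3.09 V ≥ V_ov = 1.94 V, the device is in saturation.
I_D = ½ k_n V_ov² (1 + λ V_DS) = 0.5 × 6.97 × 1.94² × (1 + 0.022 × 3.09) = 14 mA.

Saturation; I_D = 14.0 mA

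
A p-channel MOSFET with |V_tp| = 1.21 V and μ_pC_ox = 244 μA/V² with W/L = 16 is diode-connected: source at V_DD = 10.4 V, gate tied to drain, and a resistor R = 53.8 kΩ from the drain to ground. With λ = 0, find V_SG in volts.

V_SG = 1.50 V

With gate tied to drain, V_SG = V_SD ≥ V_SG − |V_tp|, so the device is in saturation.
k_p = μ_pC_ox · (W/L) = 3.904 mA/V².
KCL at the drain: ½ k_p (V_SG − |V_tp|)² = (V_DD − V_SG)/R.
Let x = V_SG − 1.21. Then 105 x² + x − 9.19 = 0, giving x = 0.291 V (positive root), so V_SG = 1.5 V.
I_D = (V_DD − V_SG)/R = (10.4 − 1.5) / 53.8 = 0.165 mA.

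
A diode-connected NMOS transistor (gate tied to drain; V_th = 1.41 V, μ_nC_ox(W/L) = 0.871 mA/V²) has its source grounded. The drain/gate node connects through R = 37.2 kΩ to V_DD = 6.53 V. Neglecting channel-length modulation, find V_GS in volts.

V_GS = 1.94 V

With gate tied to drain, V_GS = V_DS ≥ V_GS − V_th, so the device is in saturation.
KCL at the drain: ½ k_n (V_GS − V_th)² = (V_DD − V_GS)/R.
Let x = V_GS − 1.41. Then 16.2 x² + x − 5.12 = 0, giving x = 0.532 V (positive root), so V_GS = 1.94 V.
I_D = (V_DD − V_GS)/R = (6.53 − 1.94) / 37.2 = 0.123 mA.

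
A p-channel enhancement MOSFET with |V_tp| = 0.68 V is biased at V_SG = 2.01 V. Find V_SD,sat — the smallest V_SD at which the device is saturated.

The boundary between triode and saturation is V_SD = V_SG − |V_tp| = V_ov.
V_ov = 2.01 − 0.68 = 1.33 V.

V_SD,sat = 1.33 V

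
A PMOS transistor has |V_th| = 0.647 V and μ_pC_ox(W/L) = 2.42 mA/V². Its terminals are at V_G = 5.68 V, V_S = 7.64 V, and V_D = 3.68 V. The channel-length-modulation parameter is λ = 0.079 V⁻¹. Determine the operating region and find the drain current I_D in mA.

V_SG = V_S − V_G = 7.64 − 5.68 = 1.96 V; V_SD = V_S − V_D = 7.64 − 3.68 = 3.96 V.
V_ov = V_SG − |V_th| = 1.96 − 0.647 = 1.31 V.
Since V_SD = 3.96 V ≥ V_ov = 1.31 V, the device is in saturation.
I_D = ½ k_p V_ov² (1 + λ V_SD) = 0.5 × 2.42 × 1.31² × (1 + 0.079 × 3.96) = 2.74 mA.

Saturation; I_D = 2.74 mA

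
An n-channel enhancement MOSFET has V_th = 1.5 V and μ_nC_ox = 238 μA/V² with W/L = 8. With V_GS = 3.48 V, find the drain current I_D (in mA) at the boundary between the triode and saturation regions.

At the boundary V_DS = V_ov = V_GS − V_th = 3.48 − 1.5 = 1.98 V.
k_n = μ_nC_ox · (W/L) = 1.904 mA/V².
I_D = ½ k_n V_ov² = 0.5 × 1.904 × 1.98² = 3.73 mA.

I_D = 3.73 mA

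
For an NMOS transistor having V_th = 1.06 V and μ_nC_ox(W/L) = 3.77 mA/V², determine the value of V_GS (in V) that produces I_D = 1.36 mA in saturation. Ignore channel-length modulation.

In saturation I_D = ½ k_n (V_GS − V_th)², so V_GS − V_th = √(2 I_D / k_n) = √(2 × 1.36 / 3.77) = 0.849 V.
V_GS = 1.06 + 0.849 = 1.91 V.

V_GS = 1.91 V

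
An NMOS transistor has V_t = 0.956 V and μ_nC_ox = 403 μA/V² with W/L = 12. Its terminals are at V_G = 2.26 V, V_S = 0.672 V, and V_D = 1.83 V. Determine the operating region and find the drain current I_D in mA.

Saturation; I_D = 0.966 mA

V_GS = V_G − V_S = 2.26 − 0.672 = 1.59 V; V_DS = V_D − V_S = 1.83 − 0.672 = 1.16 V.
k_n = μ_nC_ox · (W/L) = 4.836 mA/V².
V_ov = V_GS − V_t = 1.59 − 0.956 = 0.632 V.
Since V_DS = 1.16 V ≥ V_ov = 0.632 V, the device is in saturation.
I_D = ½ k_n V_ov² = 0.5 × 4.836 × 0.632² = 0.966 mA.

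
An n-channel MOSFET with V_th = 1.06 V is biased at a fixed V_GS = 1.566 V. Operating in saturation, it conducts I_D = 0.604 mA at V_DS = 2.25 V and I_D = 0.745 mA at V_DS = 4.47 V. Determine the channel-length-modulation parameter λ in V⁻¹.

With V_GS fixed, I_D ∝ (1 + λ V_DS) in saturation, so I_D2/I_D1 = (1 + λ V_DS2)/(1 + λ V_DS1).
0.745/0.604 = 1.233 = (1 + 4.47 λ)/(1 + 2.25 λ).
Solving: λ (I_D1 V_DS2 − I_D2 V_DS1) = I_D2 − I_D1, so λ = (0.745 − 0.604) / (0.604 × 4.47 − 0.745 × 2.25) = 0.141 / 1.02 = 0.138 V⁻¹.

λ = 0.138 V⁻¹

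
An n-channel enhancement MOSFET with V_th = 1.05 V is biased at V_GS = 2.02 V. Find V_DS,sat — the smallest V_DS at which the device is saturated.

V_DS,sat = 0.970 V

The boundary between triode and saturation is V_DS = V_GS − V_th = V_ov.
V_ov = 2.02 − 1.05 = 0.97 V.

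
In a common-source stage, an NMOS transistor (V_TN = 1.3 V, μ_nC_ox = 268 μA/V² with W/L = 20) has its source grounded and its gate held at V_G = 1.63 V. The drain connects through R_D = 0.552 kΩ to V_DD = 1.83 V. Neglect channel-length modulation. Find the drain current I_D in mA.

I_D = 0.292 mA

V_GS = V_G = 1.63 V, so V_ov = 1.63 − 1.3 = 0.33 V.
k_n = μ_nC_ox · (W/L) = 5.36 mA/V².
Assume saturation: I_D = ½ k_n V_ov² = 0.5 × 5.36 × 0.33² = 0.292 mA, giving V_DS = V_DD − I_D R_D = 1.83 − 0.292 × 0.552 = 1.67 V.
V_DS = 1.67 V ≥ V_ov = 0.33 V, confirming saturation.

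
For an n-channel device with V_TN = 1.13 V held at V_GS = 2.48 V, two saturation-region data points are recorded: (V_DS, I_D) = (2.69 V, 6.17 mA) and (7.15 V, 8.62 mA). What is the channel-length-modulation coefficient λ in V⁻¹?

λ = 0.117 V⁻¹

With V_GS fixed, I_D ∝ (1 + λ V_DS) in saturation, so I_D2/I_D1 = (1 + λ V_DS2)/(1 + λ V_DS1).
8.62/6.17 = 1.397 = (1 + 7.15 λ)/(1 + 2.69 λ).
Solving: λ (I_D1 V_DS2 − I_D2 V_DS1) = I_D2 − I_D1, so λ = (8.62 − 6.17) / (6.17 × 7.15 − 8.62 × 2.69) = 2.45 / 20.9 = 0.117 V⁻¹.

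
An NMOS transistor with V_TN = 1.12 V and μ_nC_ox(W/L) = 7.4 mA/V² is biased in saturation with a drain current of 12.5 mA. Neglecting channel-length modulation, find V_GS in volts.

In saturation I_D = ½ k_n (V_GS − V_TN)², so V_GS − V_TN = √(2 I_D / k_n) = √(2 × 12.5 / 7.4) = 1.84 V.
V_GS = 1.12 + 1.84 = 2.96 V.

V_GS = 2.96 V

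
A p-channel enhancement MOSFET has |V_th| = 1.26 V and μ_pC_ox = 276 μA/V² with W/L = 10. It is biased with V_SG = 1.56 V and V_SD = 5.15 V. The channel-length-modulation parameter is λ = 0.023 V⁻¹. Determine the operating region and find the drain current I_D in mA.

k_p = μ_pC_ox · (W/L) = 2.76 mA/V².
V_ov = V_SG − |V_th| = 1.56 − 1.26 = 0.3 V.
Since V_SD = 5.15 V ≥ V_ov = 0.3 V, the device is in saturation.
I_D = ½ k_p V_ov² (1 + λ V_SD) = 0.5 × 2.76 × 0.3² × (1 + 0.023 × 5.15) = 0.139 mA.

Saturation; I_D = 0.139 mA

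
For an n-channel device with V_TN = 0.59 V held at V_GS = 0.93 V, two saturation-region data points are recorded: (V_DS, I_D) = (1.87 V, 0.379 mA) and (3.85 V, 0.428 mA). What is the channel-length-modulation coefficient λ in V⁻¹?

With V_GS fixed, I_D ∝ (1 + λ V_DS) in saturation, so I_D2/I_D1 = (1 + λ V_DS2)/(1 + λ V_DS1).
0.428/0.379 = 1.129 = (1 + 3.85 λ)/(1 + 1.87 λ).
Solving: λ (I_D1 V_DS2 − I_D2 V_DS1) = I_D2 − I_D1, so λ = (0.428 − 0.379) / (0.379 × 3.85 − 0.428 × 1.87) = 0.049 / 0.659 = 0.0744 V⁻¹.

λ = 0.0744 V⁻¹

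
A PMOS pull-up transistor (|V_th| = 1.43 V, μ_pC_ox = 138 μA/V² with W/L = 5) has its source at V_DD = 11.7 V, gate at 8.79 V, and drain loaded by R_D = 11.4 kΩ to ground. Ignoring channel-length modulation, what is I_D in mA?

V_SG = V_DD − V_G = 11.7 − 8.79 = 2.91 V, so V_ov = 2.91 − 1.43 = 1.48 V.
k_p = μ_pC_ox · (W/L) = 0.69 mA/V².
Assume saturation: I_D = ½ k_p V_ov² = 0.5 × 0.69 × 1.48² = 0.756 mA, giving V_SD = V_DD − I_D R_D = 11.7 − 0.756 × 11.4 = 3.09 V.
V_SD = 3.09 V ≥ V_ov = 1.48 V, confirming saturation.

I_D = 0.756 mA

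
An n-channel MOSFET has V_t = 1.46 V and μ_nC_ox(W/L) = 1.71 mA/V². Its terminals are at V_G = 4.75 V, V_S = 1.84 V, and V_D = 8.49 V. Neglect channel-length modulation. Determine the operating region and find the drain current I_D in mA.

Saturation; I_D = 1.80 mA

V_GS = V_G − V_S = 4.75 − 1.84 = 2.91 V; V_DS = V_D − V_S = 8.49 − 1.84 = 6.65 V.
V_ov = V_GS − V_t = 2.91 − 1.46 = 1.45 V.
Since V_DS = 6.65 V ≥ V_ov = 1.45 V, the device is in saturation.
I_D = ½ k_n V_ov² = 0.5 × 1.71 × 1.45² = 1.8 mA.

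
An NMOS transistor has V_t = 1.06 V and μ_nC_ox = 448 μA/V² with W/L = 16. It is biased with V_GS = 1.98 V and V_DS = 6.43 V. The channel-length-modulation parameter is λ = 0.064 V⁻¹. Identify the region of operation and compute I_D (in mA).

Saturation; I_D = 4.28 mA

k_n = μ_nC_ox · (W/L) = 7.168 mA/V².
V_ov = V_GS − V_t = 1.98 − 1.06 = 0.92 V.
Since V_DS = 6.43 V ≥ V_ov = 0.92 V, the device is in saturation.
I_D = ½ k_n V_ov² (1 + λ V_DS) = 0.5 × 7.168 × 0.92² × (1 + 0.064 × 6.43) = 4.28 mA.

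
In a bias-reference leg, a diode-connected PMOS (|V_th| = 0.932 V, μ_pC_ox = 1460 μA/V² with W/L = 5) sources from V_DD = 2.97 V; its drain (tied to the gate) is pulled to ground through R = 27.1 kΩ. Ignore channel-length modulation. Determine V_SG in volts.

V_SG = 1.07 V

With gate tied to drain, V_SG = V_SD ≥ V_SG − |V_th|, so the device is in saturation.
k_p = μ_pC_ox · (W/L) = 7.3 mA/V².
KCL at the drain: ½ k_p (V_SG − |V_th|)² = (V_DD − V_SG)/R.
Let x = V_SG − 0.932. Then 98.9 x² + x − 2.038 = 0, giving x = 0.139 V (positive root), so V_SG = 1.07 V.
I_D = (V_DD − V_SG)/R = (2.97 − 1.07) / 27.1 = 0.0701 mA.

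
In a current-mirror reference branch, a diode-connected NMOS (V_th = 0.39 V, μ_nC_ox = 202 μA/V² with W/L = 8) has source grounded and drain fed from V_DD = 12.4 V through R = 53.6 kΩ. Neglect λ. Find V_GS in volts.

V_GS = 0.905 V

With gate tied to drain, V_GS = V_DS ≥ V_GS − V_th, so the device is in saturation.
k_n = μ_nC_ox · (W/L) = 1.616 mA/V².
KCL at the drain: ½ k_n (V_GS − V_th)² = (V_DD − V_GS)/R.
Let x = V_GS − 0.39. Then 43.3 x² + x − 12.01 = 0, giving x = 0.515 V (positive root), so V_GS = 0.905 V.
I_D = (V_DD − V_GS)/R = (12.4 − 0.905) / 53.6 = 0.214 mA.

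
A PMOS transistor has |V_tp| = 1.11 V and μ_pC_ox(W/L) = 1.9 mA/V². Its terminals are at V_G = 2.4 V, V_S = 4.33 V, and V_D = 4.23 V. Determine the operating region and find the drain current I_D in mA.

Triode; I_D = 0.146 mA

V_SG = V_S − V_G = 4.33 − 2.4 = 1.93 V; V_SD = V_S − V_D = 4.33 − 4.23 = 0.1 V.
V_ov = V_SG − |V_tp| = 1.93 − 1.11 = 0.82 V.
Since V_SD = 0.1 V < V_ov = 0.82 V, the device is in the triode region.
I_D = k_p [V_ov · V_SD − ½ V_SD²] = 1.9 × [0.82 × 0.1 − 0.5 × 0.1²] = 0.146 mA.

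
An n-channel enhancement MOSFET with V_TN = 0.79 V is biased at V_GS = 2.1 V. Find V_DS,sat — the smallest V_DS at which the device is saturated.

V_DS,sat = 1.31 V

The boundary between triode and saturation is V_DS = V_GS − V_TN = V_ov.
V_ov = 2.1 − 0.79 = 1.31 V.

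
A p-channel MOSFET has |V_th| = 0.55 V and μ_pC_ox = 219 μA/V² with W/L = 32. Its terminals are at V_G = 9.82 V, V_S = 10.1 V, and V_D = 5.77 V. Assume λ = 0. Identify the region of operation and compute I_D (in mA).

V_SG = V_S − V_G = 10.1 − 9.82 = 0.28 V; V_SD = V_S − V_D = 10.1 − 5.77 = 4.33 V.
V_SG = 0.28 V < |V_th| = 0.55 V, so the transistor is in cutoff.

Cutoff; I_D = 0 mA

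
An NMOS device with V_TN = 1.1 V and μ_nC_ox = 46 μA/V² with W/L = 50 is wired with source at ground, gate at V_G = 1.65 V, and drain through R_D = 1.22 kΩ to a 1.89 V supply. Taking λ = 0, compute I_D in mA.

I_D = 0.348 mA

V_GS = V_G = 1.65 V, so V_ov = 1.65 − 1.1 = 0.55 V.
k_n = μ_nC_ox · (W/L) = 2.3 mA/V².
Assume saturation: I_D = ½ k_n V_ov² = 0.5 × 2.3 × 0.55² = 0.348 mA, giving V_DS = V_DD − I_D R_D = 1.89 − 0.348 × 1.22 = 1.47 V.
V_DS = 1.47 V ≥ V_ov = 0.55 V, confirming saturation.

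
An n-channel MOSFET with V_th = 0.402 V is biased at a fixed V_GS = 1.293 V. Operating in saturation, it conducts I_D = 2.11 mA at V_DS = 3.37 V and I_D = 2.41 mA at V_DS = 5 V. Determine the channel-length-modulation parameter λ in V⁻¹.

λ = 0.124 V⁻¹

With V_GS fixed, I_D ∝ (1 + λ V_DS) in saturation, so I_D2/I_D1 = (1 + λ V_DS2)/(1 + λ V_DS1).
2.41/2.11 = 1.142 = (1 + 5 λ)/(1 + 3.37 λ).
Solving: λ (I_D1 V_DS2 − I_D2 V_DS1) = I_D2 − I_D1, so λ = (2.41 − 2.11) / (2.11 × 5 − 2.41 × 3.37) = 0.3 / 2.43 = 0.124 V⁻¹.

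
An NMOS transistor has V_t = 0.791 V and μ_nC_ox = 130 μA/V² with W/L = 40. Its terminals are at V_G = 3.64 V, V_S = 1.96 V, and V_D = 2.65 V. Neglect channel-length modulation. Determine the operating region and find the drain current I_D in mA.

Triode; I_D = 1.95 mA

V_GS = V_G − V_S = 3.64 − 1.96 = 1.68 V; V_DS = V_D − V_S = 2.65 − 1.96 = 0.69 V.
k_n = μ_nC_ox · (W/L) = 5.2 mA/V².
V_ov = V_GS − V_t = 1.68 − 0.791 = 0.889 V.
Since V_DS = 0.69 V < V_ov = 0.889 V, the device is in the triode region.
I_D = k_n [V_ov · V_DS − ½ V_DS²] = 5.2 × [0.889 × 0.69 − 0.5 × 0.69²] = 1.95 mA.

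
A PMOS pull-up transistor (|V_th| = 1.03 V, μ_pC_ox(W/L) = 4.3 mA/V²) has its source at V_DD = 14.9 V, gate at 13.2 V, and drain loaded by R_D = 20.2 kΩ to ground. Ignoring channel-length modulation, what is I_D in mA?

I_D = 0.721 mA

V_SG = V_DD − V_G = 14.9 − 13.2 = 1.7 V, so V_ov = 1.7 − 1.03 = 0.67 V.
Assume saturation: I_D = ½ k_p V_ov² = 0.5 × 4.3 × 0.67² = 0.965 mA, giving V_SD = V_DD − I_D R_D = 14.9 − 0.965 × 20.2 = -4.6 V.
But -4.6 V < V_ov = 0.67 V, so the device is actually in triode.
In triode I_D = k_p[V_ov V_SD − ½ V_SD²] and I_D = (V_DD − V_SD)/R_D. Equating: 43.4 V_SD² − 59.2 V_SD + 14.9 = 0, giving V_SD = 0.333 V (the root below V_ov).
I_D = (14.9 − 0.333) / 20.2 = 0.721 mA.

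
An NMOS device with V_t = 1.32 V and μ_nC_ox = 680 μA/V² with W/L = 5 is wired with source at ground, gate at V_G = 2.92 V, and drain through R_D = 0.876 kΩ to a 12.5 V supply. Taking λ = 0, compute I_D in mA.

I_D = 4.35 mA

V_GS = V_G = 2.92 V, so V_ov = 2.92 − 1.32 = 1.6 V.
k_n = μ_nC_ox · (W/L) = 3.4 mA/V².
Assume saturation: I_D = ½ k_n V_ov² = 0.5 × 3.4 × 1.6² = 4.35 mA, giving V_DS = V_DD − I_D R_D = 12.5 − 4.35 × 0.876 = 8.69 V.
V_DS = 8.69 V ≥ V_ov = 1.6 V, confirming saturation.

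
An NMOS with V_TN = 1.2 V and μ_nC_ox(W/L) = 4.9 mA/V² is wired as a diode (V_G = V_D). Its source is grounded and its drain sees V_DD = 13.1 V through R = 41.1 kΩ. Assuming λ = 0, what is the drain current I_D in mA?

I_D = 0.281 mA

With gate tied to drain, V_GS = V_DS ≥ V_GS − V_TN, so the device is in saturation.
KCL at the drain: ½ k_n (V_GS − V_TN)² = (V_DD − V_GS)/R.
Let x = V_GS − 1.2. Then 101 x² + x − 11.9 = 0, giving x = 0.339 V (positive root), so V_GS = 1.54 V.
I_D = (V_DD − V_GS)/R = (13.1 − 1.54) / 41.1 = 0.281 mA.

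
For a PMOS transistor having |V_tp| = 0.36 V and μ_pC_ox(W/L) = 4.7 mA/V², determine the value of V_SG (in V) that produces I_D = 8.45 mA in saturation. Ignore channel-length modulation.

In saturation I_D = ½ k_p (V_SG − |V_tp|)², so V_SG − |V_tp| = √(2 I_D / k_p) = √(2 × 8.45 / 4.7) = 1.9 V.
V_SG = 0.36 + 1.9 = 2.26 V.

V_SG = 2.26 V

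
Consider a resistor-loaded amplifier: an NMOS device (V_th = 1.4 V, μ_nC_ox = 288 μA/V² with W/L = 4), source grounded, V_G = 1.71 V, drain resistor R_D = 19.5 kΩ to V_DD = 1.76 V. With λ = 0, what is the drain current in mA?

V_GS = V_G = 1.71 V, so V_ov = 1.71 − 1.4 = 0.31 V.
k_n = μ_nC_ox · (W/L) = 1.152 mA/V².
Assume saturation: I_D = ½ k_n V_ov² = 0.5 × 1.152 × 0.31² = 0.0554 mA, giving V_DS = V_DD − I_D R_D = 1.76 − 0.0554 × 19.5 = 0.681 V.
V_DS = 0.681 V ≥ V_ov = 0.31 V, confirming saturation.

I_D = 0.0554 mA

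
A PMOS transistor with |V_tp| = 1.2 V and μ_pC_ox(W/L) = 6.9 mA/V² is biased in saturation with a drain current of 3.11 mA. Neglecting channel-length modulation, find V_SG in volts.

In saturation I_D = ½ k_p (V_SG − |V_tp|)², so V_SG − |V_tp| = √(2 I_D / k_p) = √(2 × 3.11 / 6.9) = 0.949 V.
V_SG = 1.2 + 0.949 = 2.15 V.

V_SG = 2.15 V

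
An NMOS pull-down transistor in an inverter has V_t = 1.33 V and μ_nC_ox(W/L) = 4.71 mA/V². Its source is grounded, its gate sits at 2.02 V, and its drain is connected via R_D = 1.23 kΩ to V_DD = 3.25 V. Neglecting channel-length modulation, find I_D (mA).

V_GS = V_G = 2.02 V, so V_ov = 2.02 − 1.33 = 0.69 V.
Assume saturation: I_D = ½ k_n V_ov² = 0.5 × 4.71 × 0.69² = 1.12 mA, giving V_DS = V_DD − I_D R_D = 3.25 − 1.12 × 1.23 = 1.87 V.
V_DS = 1.87 V ≥ V_ov = 0.69 V, confirming saturation.

I_D = 1.12 mA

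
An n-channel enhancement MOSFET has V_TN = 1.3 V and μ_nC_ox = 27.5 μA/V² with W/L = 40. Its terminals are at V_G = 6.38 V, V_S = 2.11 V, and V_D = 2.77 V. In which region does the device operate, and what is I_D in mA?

Triode; I_D = 1.92 mA

V_GS = V_G − V_S = 6.38 − 2.11 = 4.27 V; V_DS = V_D − V_S = 2.77 − 2.11 = 0.66 V.
k_n = μ_nC_ox · (W/L) = 1.1 mA/V².
V_ov = V_GS − V_TN = 4.27 − 1.3 = 2.97 V.
Since V_DS = 0.66 V < V_ov = 2.97 V, the device is in the triode region.
I_D = k_n [V_ov · V_DS − ½ V_DS²] = 1.1 × [2.97 × 0.66 − 0.5 × 0.66²] = 1.92 mA.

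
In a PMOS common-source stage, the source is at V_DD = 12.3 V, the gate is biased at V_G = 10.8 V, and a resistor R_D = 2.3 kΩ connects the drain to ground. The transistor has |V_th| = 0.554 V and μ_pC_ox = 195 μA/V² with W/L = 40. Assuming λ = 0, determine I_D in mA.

V_SG = V_DD − V_G = 12.3 − 10.8 = 1.5 V, so V_ov = 1.5 − 0.554 = 0.946 V.
k_p = μ_pC_ox · (W/L) = 7.8 mA/V².
Assume saturation: I_D = ½ k_p V_ov² = 0.5 × 7.8 × 0.946² = 3.49 mA, giving V_SD = V_DD − I_D R_D = 12.3 − 3.49 × 2.3 = 4.27 V.
V_SD = 4.27 V ≥ V_ov = 0.946 V, confirming saturation.

I_D = 3.49 mA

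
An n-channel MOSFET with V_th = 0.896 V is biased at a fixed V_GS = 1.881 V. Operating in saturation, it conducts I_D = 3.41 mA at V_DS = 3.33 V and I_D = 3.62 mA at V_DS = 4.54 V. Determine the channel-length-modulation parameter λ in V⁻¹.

With V_GS fixed, I_D ∝ (1 + λ V_DS) in saturation, so I_D2/I_D1 = (1 + λ V_DS2)/(1 + λ V_DS1).
3.62/3.41 = 1.062 = (1 + 4.54 λ)/(1 + 3.33 λ).
Solving: λ (I_D1 V_DS2 − I_D2 V_DS1) = I_D2 − I_D1, so λ = (3.62 − 3.41) / (3.41 × 4.54 − 3.62 × 3.33) = 0.21 / 3.43 = 0.0613 V⁻¹.

λ = 0.0613 V⁻¹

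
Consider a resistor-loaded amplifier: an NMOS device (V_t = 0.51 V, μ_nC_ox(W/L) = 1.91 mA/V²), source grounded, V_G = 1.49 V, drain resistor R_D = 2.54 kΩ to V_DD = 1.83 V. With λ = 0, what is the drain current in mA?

I_D = 0.572 mA

V_GS = V_G = 1.49 V, so V_ov = 1.49 − 0.51 = 0.98 V.
Assume saturation: I_D = ½ k_n V_ov² = 0.5 × 1.91 × 0.98² = 0.917 mA, giving V_DS = V_DD − I_D R_D = 1.83 − 0.917 × 2.54 = -0.5 V.
But -0.5 V < V_ov = 0.98 V, so the device is actually in triode.
In triode I_D = k_n[V_ov V_DS − ½ V_DS²] and I_D = (V_DD − V_DS)/R_D. Equating: 2.43 V_DS² − 5.754 V_DS + 1.83 = 0, giving V_DS = 0.378 V (the root below V_ov).
I_D = (1.83 − 0.378) / 2.54 = 0.572 mA.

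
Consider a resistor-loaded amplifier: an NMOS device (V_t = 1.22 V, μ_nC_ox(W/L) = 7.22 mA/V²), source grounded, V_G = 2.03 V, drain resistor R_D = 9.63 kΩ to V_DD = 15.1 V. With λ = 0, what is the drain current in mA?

I_D = 1.53 mA

V_GS = V_G = 2.03 V, so V_ov = 2.03 − 1.22 = 0.81 V.
Assume saturation: I_D = ½ k_n V_ov² = 0.5 × 7.22 × 0.81² = 2.37 mA, giving V_DS = V_DD − I_D R_D = 15.1 − 2.37 × 9.63 = -7.71 V.
But -7.71 V < V_ov = 0.81 V, so the device is actually in triode.
In triode I_D = k_n[V_ov V_DS − ½ V_DS²] and I_D = (V_DD − V_DS)/R_D. Equating: 34.8 V_DS² − 57.32 V_DS + 15.1 = 0, giving V_DS = 0.329 V (the root below V_ov).
I_D = (15.1 − 0.329) / 9.63 = 1.53 mA.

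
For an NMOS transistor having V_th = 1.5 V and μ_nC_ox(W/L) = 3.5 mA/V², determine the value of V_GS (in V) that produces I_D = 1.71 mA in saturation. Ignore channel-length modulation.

In saturation I_D = ½ k_n (V_GS − V_th)², so V_GS − V_th = √(2 I_D / k_n) = √(2 × 1.71 / 3.5) = 0.989 V.
V_GS = 1.5 + 0.989 = 2.49 V.

V_GS = 2.49 V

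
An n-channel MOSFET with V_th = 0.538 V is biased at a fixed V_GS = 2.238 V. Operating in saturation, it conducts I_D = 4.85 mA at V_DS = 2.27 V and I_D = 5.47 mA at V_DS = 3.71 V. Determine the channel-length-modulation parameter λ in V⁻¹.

With V_GS fixed, I_D ∝ (1 + λ V_DS) in saturation, so I_D2/I_D1 = (1 + λ V_DS2)/(1 + λ V_DS1).
5.47/4.85 = 1.128 = (1 + 3.71 λ)/(1 + 2.27 λ).
Solving: λ (I_D1 V_DS2 − I_D2 V_DS1) = I_D2 − I_D1, so λ = (5.47 − 4.85) / (4.85 × 3.71 − 5.47 × 2.27) = 0.62 / 5.58 = 0.111 V⁻¹.

λ = 0.111 V⁻¹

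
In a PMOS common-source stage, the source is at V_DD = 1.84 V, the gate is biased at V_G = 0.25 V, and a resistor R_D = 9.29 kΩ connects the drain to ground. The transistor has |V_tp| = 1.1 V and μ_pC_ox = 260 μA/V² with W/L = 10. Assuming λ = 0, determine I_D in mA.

V_SG = V_DD − V_G = 1.84 − 0.25 = 1.59 V, so V_ov = 1.59 − 1.1 = 0.49 V.
k_p = μ_pC_ox · (W/L) = 2.6 mA/V².
Assume saturation: I_D = ½ k_p V_ov² = 0.5 × 2.6 × 0.49² = 0.312 mA, giving V_SD = V_DD − I_D R_D = 1.84 − 0.312 × 9.29 = -1.06 V.
But -1.06 V < V_ov = 0.49 V, so the device is actually in triode.
In triode I_D = k_p[V_ov V_SD − ½ V_SD²] and I_D = (V_DD − V_SD)/R_D. Equating: 12.1 V_SD² − 12.84 V_SD + 1.84 = 0, giving V_SD = 0.171 V (the root below V_ov).
I_D = (1.84 − 0.171) / 9.29 = 0.18 mA.

I_D = 0.180 mA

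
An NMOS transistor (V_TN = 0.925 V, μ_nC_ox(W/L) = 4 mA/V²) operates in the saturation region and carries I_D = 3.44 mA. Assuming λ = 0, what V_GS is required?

V_GS = 2.24 V

In saturation I_D = ½ k_n (V_GS − V_TN)², so V_GS − V_TN = √(2 I_D / k_n) = √(2 × 3.44 / 4) = 1.31 V.
V_GS = 0.925 + 1.31 = 2.24 V.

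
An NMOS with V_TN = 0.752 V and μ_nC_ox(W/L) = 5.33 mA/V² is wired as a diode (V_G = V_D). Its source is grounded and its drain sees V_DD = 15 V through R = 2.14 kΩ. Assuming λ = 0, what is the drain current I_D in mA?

I_D = 5.96 mA

With gate tied to drain, V_GS = V_DS ≥ V_GS − V_TN, so the device is in saturation.
KCL at the drain: ½ k_n (V_GS − V_TN)² = (V_DD − V_GS)/R.
Let x = V_GS − 0.752. Then 5.7 x² + x − 14.25 = 0, giving x = 1.5 V (positive root), so V_GS = 2.25 V.
I_D = (V_DD − V_GS)/R = (15 − 2.25) / 2.14 = 5.96 mA.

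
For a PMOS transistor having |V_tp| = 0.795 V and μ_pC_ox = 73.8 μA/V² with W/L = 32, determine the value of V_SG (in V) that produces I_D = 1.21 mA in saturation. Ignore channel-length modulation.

V_SG = 1.81 V

k_p = μ_pC_ox · (W/L) = 2.362 mA/V².
In saturation I_D = ½ k_p (V_SG − |V_tp|)², so V_SG − |V_tp| = √(2 I_D / k_p) = √(2 × 1.21 / 2.362) = 1.01 V.
V_SG = 0.795 + 1.01 = 1.81 V.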